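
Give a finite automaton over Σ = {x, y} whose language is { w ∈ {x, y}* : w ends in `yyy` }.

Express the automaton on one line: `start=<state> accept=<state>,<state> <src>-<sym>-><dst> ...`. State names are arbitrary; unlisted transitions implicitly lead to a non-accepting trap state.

Let each state record the length of the longest suffix of the input read so far that is also a prefix of `yyy`. q1 means the last symbol is `y`; q2 means the last 2 symbols are `yy`; q3 means the last 3 symbols are `yyy`. Accept only at q3, where the string currently ends in `yyy`.
4 states suffice.
        x   y  
>  q0   q0  q1 
   q1   q0  q2 
   q2   q0  q3 
 * q3   q0  q3 
(> = start, * = accepting)

start=q0 accept=q3 q0-x->q0 q0-y->q1 q1-x->q0 q1-y->q2 q2-x->q0 q2-y->q3 q3-x->q0 q3-y->q3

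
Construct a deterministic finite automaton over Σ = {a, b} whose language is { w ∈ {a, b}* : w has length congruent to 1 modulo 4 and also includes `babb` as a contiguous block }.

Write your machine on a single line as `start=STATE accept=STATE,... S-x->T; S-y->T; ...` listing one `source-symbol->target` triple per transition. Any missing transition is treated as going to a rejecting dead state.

Handle the two conditions separately and then intersect. The first has 4 states tracking the input length modulo 4; the second has 5 states tracking whether and how much of `babb` has been seen. A product state is a pair (one from each), accepting exactly when both do.
          a    b  
>  S0     S1   S2 
   S1     S3   S4 
   S2     S5   S4 
   S3     S6   S7 
   S4     S8   S7 
   S5     S6   S9 
   S6     S0  S10 
   S7    S11  S10 
   S8     S0  S12 
   S9    S11  S13 
   S10   S14   S2 
   S11    S1  S15 
   S12   S14  S16 
   S13   S16  S16 
   S14    S3  S17 
   S15    S5  S18 
 * S16   S18  S18 
   S17    S8  S19 
   S18   S19  S19 
   S19   S13  S13 
(> = start, * = accepting)

start=S0; accept=S16; S0-a->S1; S0-b->S2; S1-a->S3; S1-b->S4; S2-a->S5; S2-b->S4; S3-a->S6; S3-b->S7; S4-a->S8; S4-b->S7; S5-a->S6; S5-b->S9; S6-a->S0; S6-b->S10; S7-a->S11; S7-b->S10; S8-a->S0; S8-b->S12; S9-a->S11; S9-b->S13; S10-a->S14; S10-b->S2; S11-a->S1; S11-b->S15; S12-a->S14; S12-b->S16; S13-a->S16; S13-b->S16; S14-a->S3; S14-b->S17; S15-a->S5; S15-b->S18; S16-a->S18; S16-b->S18; S17-a->S8; S17-b->S19; S18-a->S19; S18-b->S19; S19-a->S13; S19-b->S13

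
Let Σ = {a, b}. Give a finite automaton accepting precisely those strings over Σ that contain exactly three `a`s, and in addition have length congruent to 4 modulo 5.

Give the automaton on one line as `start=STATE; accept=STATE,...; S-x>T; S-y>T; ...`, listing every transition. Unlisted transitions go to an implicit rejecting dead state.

Handle the two conditions separately and then intersect. The first has 5 states tracking the count of `a`s, saturating at 4; the second has 5 states tracking the input length modulo 5. A product state is a pair (one from each), accepting exactly when both do. Equivalent product states are then merged.
A 21-state machine:
          a    b  
>  q0     q1   q2 
   q1     q3   q4 
   q2     q4   q5 
   q3     q6   q7 
   q4     q7   q8 
   q5     q8   q9 
   q6    q10  q11 
   q7    q11  q12 
   q8    q12  q13 
   q9    q13  q14 
   q10   q10  q10 
 * q11   q10  q15 
   q12   q15  q16 
   q13   q16  q17 
   q14   q17   q0 
   q15   q10  q18 
   q16   q18  q19 
   q17   q19   q1 
   q18   q10  q20 
   q19   q20   q3 
   q20   q10   q6 
(> = start, * = accepting)

start=q0; accept=q11; q0-a>q1; q0-b>q2; q1-a>q3; q1-b>q4; q2-a>q4; q2-b>q5; q3-a>q6; q3-b>q7; q4-a>q7; q4-b>q8; q5-a>q8; q5-b>q9; q6-a>q10; q6-b>q11; q7-a>q11; q7-b>q12; q8-a>q12; q8-b>q13; q9-a>q13; q9-b>q14; q10-a>q10; q10-b>q10; q11-a>q10; q11-b>q15; q12-a>q15; q12-b>q16; q13-a>q16; q13-b>q17; q14-a>q17; q14-b>q0; q15-a>q10; q15-b>q18; q16-a>q18; q16-b>q19; q17-a>q19; q17-b>q1; q18-a>q10; q18-b>q20; q19-a>q20; q19-b>q3; q20-a>q10; q20-b>q6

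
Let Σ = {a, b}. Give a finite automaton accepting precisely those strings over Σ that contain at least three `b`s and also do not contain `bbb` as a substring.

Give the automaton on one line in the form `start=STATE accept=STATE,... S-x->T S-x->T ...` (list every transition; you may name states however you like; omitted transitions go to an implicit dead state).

Handle the two conditions separately and then intersect. The first has 5 states tracking the count of `b`s, saturating at 4; the second has 4 states tracking partial matches of the forbidden pattern `bbb`. A product state is a pair (one from each), accepting exactly when both do. After merging equivalent states the machine shrinks.
A 10-state machine:
        a   b  
>  q0   q0  q1 
   q1   q2  q3 
   q2   q2  q4 
   q3   q5  q6 
   q4   q5  q7 
   q5   q5  q8 
   q6   q6  q6 
 * q7   q9  q6 
 * q8   q9  q7 
 * q9   q9  q8 
(> = start, * = accepting)

start=q0 accept=q7,q8,q9 q0-a->q0 q0-b->q1 q1-a->q2 q1-b->q3 q2-a->q2 q2-b->q4 q3-a->q5 q3-b->q6 q4-a->q5 q4-b->q7 q5-a->q5 q5-b->q8 q6-a->q6 q6-b->q6 q7-a->q9 q7-b->q6 q8-a->q9 q8-b->q7 q9-a->q9 q9-b->q8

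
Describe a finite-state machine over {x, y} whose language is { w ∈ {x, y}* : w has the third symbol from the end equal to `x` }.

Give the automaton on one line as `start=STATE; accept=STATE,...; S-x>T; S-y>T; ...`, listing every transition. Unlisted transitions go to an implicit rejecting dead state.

start=A; accept=H,I,J,K; A-x>B; A-y>C; B-x>D; B-y>E; C-x>F; C-y>G; D-x>H; D-y>I; E-x>J; E-y>K; F-x>L; F-y>M; G-x>N; G-y>O; H-x>H; H-y>I; I-x>J; I-y>K; J-x>L; J-y>M; K-x>N; K-y>O; L-x>H; L-y>I; M-x>J; M-y>K; N-x>L; N-y>M; O-x>N; O-y>O

Because acceptance depends on a position counted from the end, the machine has to buffer the most recent 3 symbols. Make each state the string of the last up-to-3 symbols read; on input `x` shift the window left and append `x`. Accept when the buffered window has length 3 and begins with `x`.
       x  y 
>  A   B  C 
   B   D  E 
   C   F  G 
   D   H  I 
   E   J  K 
   F   L  M 
   G   N  O 
 * H   H  I 
 * I   J  K 
 * J   L  M 
 * K   N  O 
   L   H  I 
   M   J  K 
   N   L  M 
   O   N  O 
(> = start, * = accepting)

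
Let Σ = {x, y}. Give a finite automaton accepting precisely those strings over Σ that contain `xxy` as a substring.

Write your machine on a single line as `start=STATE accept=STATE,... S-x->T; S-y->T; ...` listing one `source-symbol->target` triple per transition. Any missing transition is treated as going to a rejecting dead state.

Track how much of `xxy` has been matched so far: state q0 is no progress, q3 is the absorbing accept state reached once `xxy` has occurred. Intermediate states record partial matches; on a mismatch, fall back to the longest reusable overlap.
With 4 states:
        x   y  
>  q0   q1  q0 
   q1   q2  q0 
   q2   q2  q3 
 * q3   q3  q3 
(> = start, * = accepting)

start=q0; accept=q3; q0-x->q1; q0-y->q0; q1-x->q2; q1-y->q0; q2-x->q2; q2-y->q3; q3-x->q3; q3-y->q3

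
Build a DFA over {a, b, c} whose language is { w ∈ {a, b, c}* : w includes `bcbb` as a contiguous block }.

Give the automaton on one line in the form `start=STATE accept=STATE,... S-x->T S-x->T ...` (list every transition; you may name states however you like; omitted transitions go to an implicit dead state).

Track how much of `bcbb` has been matched so far: state S0 is no progress, S4 is the absorbing accept state reached once `bcbb` has occurred. Intermediate states record partial matches; on a mismatch, fall back to the longest reusable overlap.
        a   b   c  
>  S0   S0  S1  S0 
   S1   S0  S1  S2 
   S2   S0  S3  S0 
   S3   S0  S4  S2 
 * S4   S4  S4  S4 
(> = start, * = accepting)

start=S0 accept=S4 S0-a->S0 S0-b->S1 S0-c->S0 S1-a->S0 S1-b->S1 S1-c->S2 S2-a->S0 S2-b->S3 S2-c->S0 S3-a->S0 S3-b->S4 S3-c->S2 S4-a->S4 S4-b->S4 S4-c->S4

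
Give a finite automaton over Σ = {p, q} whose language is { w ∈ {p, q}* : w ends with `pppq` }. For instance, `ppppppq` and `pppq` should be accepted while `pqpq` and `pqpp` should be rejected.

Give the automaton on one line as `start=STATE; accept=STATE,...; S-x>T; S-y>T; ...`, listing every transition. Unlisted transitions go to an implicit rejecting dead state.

start=S0; accept=S4; S0-p>S1; S0-q>S0; S1-p>S2; S1-q>S0; S2-p>S3; S2-q>S0; S3-p>S3; S3-q>S4; S4-p>S1; S4-q>S0

Remember how much of `pppq` the current input suffix matches. State S0 means no match yet; S1 means the last symbol is `p`; S2 means the last 2 symbols are `pp`; S3 means the last 3 symbols are `ppp`; S4 means the last 4 symbols are `pppq`. Only S4 accepts. On a mismatch, fall back to the longest proper suffix that is still a prefix of `pppq`.
5 states suffice.
        p   q  
>  S0   S1  S0 
   S1   S2  S0 
   S2   S3  S0 
   S3   S3  S4 
 * S4   S1  S0 
(> = start, * = accepting)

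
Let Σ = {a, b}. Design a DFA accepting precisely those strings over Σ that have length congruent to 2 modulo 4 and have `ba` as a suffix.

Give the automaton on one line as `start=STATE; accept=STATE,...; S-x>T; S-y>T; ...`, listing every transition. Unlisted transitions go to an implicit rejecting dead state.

start=q0; accept=q4; q0-a>q1; q0-b>q2; q1-a>q3; q1-b>q3; q2-a>q4; q2-b>q3; q3-a>q5; q3-b>q5; q4-a>q5; q4-b>q5; q5-a>q0; q5-b>q0

Handle the two conditions separately and then intersect. The first has 4 states tracking the input length modulo 4; the second has 3 states tracking how much of the suffix `ba` has currently been matched. A product state is a pair (one from each), accepting exactly when both do. Equivalent product states are then merged.
With 6 states:
        a   b  
>  q0   q1  q2 
   q1   q3  q3 
   q2   q4  q3 
   q3   q5  q5 
 * q4   q5  q5 
   q5   q0  q0 
(> = start, * = accepting)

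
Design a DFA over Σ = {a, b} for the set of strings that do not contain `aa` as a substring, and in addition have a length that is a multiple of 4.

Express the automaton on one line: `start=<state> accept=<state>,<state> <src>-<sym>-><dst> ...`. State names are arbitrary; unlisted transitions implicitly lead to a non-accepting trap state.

Build one automaton per condition and run them in lockstep. One (3 states) tracks partial matches of the forbidden pattern `aa`; the other (4 states) tracks the input length modulo 4. Each combined state is a pair, one component from each; accept when both components accept. Minimizing collapses redundant product states.
With 9 states:
        a   b  
>* S0   S1  S2 
   S1   S3  S4 
   S2   S5  S4 
   S3   S3  S3 
   S4   S6  S7 
   S5   S3  S7 
   S6   S3  S0 
   S7   S8  S0 
 * S8   S3  S2 
(> = start, * = accepting)

start=S0 accept=S0,S8 S0-a->S1 S0-b->S2 S1-a->S3 S1-b->S4 S2-a->S5 S2-b->S4 S3-a->S3 S3-b->S3 S4-a->S6 S4-b->S7 S5-a->S3 S5-b->S7 S6-a->S3 S6-b->S0 S7-a->S8 S7-b->S0 S8-a->S3 S8-b->S2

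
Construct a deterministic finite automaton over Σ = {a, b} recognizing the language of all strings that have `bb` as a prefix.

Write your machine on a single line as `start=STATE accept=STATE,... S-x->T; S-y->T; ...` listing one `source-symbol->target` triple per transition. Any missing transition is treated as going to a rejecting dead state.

Walk along `bb` while the input agrees: from s0 take `b` to s1, and so on. Any deviation drops to the rejecting sink s3. Once s2 is reached the prefix is confirmed and every continuation is accepted.
With 4 states:
        a   b  
>  s0   s3  s1 
   s1   s3  s2 
 * s2   s2  s2 
   s3   s3  s3 
(> = start, * = accepting)

start=s0; accept=s2; s0-a->s3; s0-b->s1; s1-a->s3; s1-b->s2; s2-a->s2; s2-b->s2; s3-a->s3; s3-b->s3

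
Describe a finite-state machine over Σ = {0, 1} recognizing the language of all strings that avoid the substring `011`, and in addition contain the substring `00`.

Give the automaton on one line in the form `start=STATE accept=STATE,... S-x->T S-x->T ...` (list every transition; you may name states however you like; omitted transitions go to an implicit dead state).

Build one automaton per condition and run them in lockstep. The first has 4 states tracking partial matches of the forbidden pattern `011`; the second has 3 states tracking whether and how much of `00` has been seen. A product state is a pair (one from each), accepting exactly when both do. Minimizing collapses redundant product states.
A 6-state machine:
        0   1  
>  s0   s1  s0 
   s1   s2  s3 
 * s2   s2  s4 
   s3   s1  s5 
 * s4   s2  s5 
   s5   s5  s5 
(> = start, * = accepting)

start=s0 accept=s2,s4 s0-0->s1 s0-1->s0 s1-0->s2 s1-1->s3 s2-0->s2 s2-1->s4 s3-0->s1 s3-1->s5 s4-0->s2 s4-1->s5 s5-0->s5 s5-1->s5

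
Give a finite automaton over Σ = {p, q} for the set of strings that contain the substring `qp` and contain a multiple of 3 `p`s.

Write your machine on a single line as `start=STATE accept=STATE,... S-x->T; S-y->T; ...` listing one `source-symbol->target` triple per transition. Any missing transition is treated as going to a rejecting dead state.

start=S0; accept=S8; S0-p->S1; S0-q->S2; S1-p->S3; S1-q->S4; S2-p->S5; S2-q->S2; S3-p->S0; S3-q->S6; S4-p->S7; S4-q->S4; S5-p->S7; S5-q->S5; S6-p->S8; S6-q->S6; S7-p->S8; S7-q->S7; S8-p->S5; S8-q->S8

Handle the two conditions separately and then intersect. The first has 3 states tracking whether and how much of `qp` has been seen; the second has 3 states tracking the count of `p`s modulo 3. A product state is a pair (one from each), accepting exactly when both do.
With 9 states:
        p   q  
>  S0   S1  S2 
   S1   S3  S4 
   S2   S5  S2 
   S3   S0  S6 
   S4   S7  S4 
   S5   S7  S5 
   S6   S8  S6 
   S7   S8  S7 
 * S8   S5  S8 
(> = start, * = accepting)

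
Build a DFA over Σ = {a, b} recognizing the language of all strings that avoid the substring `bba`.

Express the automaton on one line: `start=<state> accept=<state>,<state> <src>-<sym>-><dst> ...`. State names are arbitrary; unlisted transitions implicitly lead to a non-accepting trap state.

Track partial matches of the forbidden pattern `bba`. State q3 is a dead state reached once `bba` has occurred; every other state accepts. q0 means no part of `bba` is currently matched.
A 4-state machine:
        a   b  
>* q0   q0  q1 
 * q1   q0  q2 
 * q2   q3  q2 
   q3   q3  q3 
(> = start, * = accepting)

start=q0 accept=q0,q1,q2 q0-a->q0 q0-b->q1 q1-a->q0 q1-b->q2 q2-a->q3 q2-b->q2 q3-a->q3 q3-b->q3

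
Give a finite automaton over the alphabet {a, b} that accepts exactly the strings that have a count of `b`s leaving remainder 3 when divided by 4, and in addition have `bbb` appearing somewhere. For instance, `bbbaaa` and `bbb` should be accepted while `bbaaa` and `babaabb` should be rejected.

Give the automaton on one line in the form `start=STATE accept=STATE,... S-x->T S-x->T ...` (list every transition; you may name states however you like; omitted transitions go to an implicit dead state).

Run two small machines in parallel and take their product. One (4 states) tracks the count of `b`s modulo 4; the other (4 states) tracks whether and how much of `bbb` has been seen. Each combined state is a pair, one component from each; accept when both components accept.
          a    b  
>  s0     s0   s1 
   s1     s2   s3 
   s2     s2   s4 
   s3     s5   s6 
   s4     s5   s7 
   s5     s5   s8 
 * s6     s6   s9 
   s7    s10   s9 
   s8    s10  s11 
   s9     s9  s12 
   s10   s10  s13 
   s11    s0  s12 
   s12   s12  s14 
   s13    s0  s15 
   s14   s14   s6 
   s15    s2  s14 
(> = start, * = accepting)

start=s0 accept=s6 s0-a->s0 s0-b->s1 s1-a->s2 s1-b->s3 s2-a->s2 s2-b->s4 s3-a->s5 s3-b->s6 s4-a->s5 s4-b->s7 s5-a->s5 s5-b->s8 s6-a->s6 s6-b->s9 s7-a->s10 s7-b->s9 s8-a->s10 s8-b->s11 s9-a->s9 s9-b->s12 s10-a->s10 s10-b->s13 s11-a->s0 s11-b->s12 s12-a->s12 s12-b->s14 s13-a->s0 s13-b->s15 s14-a->s14 s14-b->s6 s15-a->s2 s15-b->s14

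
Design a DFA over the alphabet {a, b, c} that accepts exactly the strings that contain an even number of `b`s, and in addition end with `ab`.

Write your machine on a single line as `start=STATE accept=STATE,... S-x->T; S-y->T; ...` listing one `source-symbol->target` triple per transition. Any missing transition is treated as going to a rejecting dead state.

start=q0; accept=q3; q0-a->q0; q0-b->q1; q0-c->q0; q1-a->q2; q1-b->q0; q1-c->q1; q2-a->q2; q2-b->q3; q2-c->q1; q3-a->q0; q3-b->q1; q3-c->q0

Handle the two conditions separately and then intersect. One (2 states) tracks the count of `b`s modulo 2; the other (3 states) tracks how much of the suffix `ab` has currently been matched. Each combined state is a pair, one component from each; accept when both components accept. Minimizing collapses redundant product states.
        a   b   c  
>  q0   q0  q1  q0 
   q1   q2  q0  q1 
   q2   q2  q3  q1 
 * q3   q0  q1  q0 
(> = start, * = accepting)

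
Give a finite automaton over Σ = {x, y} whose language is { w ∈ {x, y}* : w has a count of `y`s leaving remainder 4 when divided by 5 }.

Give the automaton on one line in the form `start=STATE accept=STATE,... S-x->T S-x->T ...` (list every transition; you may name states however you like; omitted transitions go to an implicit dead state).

Keep the running count of `y`s modulo 5: each `y` advances along the cycle s0 → s1 → s2 → s3 → s4 → s0 while other symbols loop. Accept at s4.
A 5-state machine:
        x   y  
>  s0   s0  s1 
   s1   s1  s2 
   s2   s2  s3 
   s3   s3  s4 
 * s4   s4  s0 
(> = start, * = accepting)

start=s0 accept=s4 s0-x->s0 s0-y->s1 s1-x->s1 s1-y->s2 s2-x->s2 s2-y->s3 s3-x->s3 s3-y->s4 s4-x->s4 s4-y->s0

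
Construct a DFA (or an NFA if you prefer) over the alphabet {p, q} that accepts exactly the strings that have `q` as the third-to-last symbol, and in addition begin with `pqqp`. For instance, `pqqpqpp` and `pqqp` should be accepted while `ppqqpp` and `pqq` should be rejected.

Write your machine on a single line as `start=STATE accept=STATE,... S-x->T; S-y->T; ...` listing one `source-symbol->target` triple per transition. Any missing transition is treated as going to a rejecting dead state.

Run two small machines in parallel and take their product. The first has 15 states tracking the last 3 symbols read; the second has 6 states tracking whether the input so far still matches the prefix `pqqp`. A product state is a pair (one from each), accepting exactly when both do. Minimizing collapses redundant product states.
A 13-state machine:
          p    q  
>  S0     S1   S2 
   S1     S2   S3 
   S2     S2   S2 
   S3     S2   S4 
   S4     S5   S2 
 * S5     S6   S7 
 * S6     S8   S9 
 * S7    S10  S11 
   S8     S8   S9 
   S9    S10  S11 
   S10    S6   S7 
   S11    S5  S12 
 * S12    S5  S12 
(> = start, * = accepting)

start=S0; accept=S5,S6,S7,S12; S0-p->S1; S0-q->S2; S1-p->S2; S1-q->S3; S2-p->S2; S2-q->S2; S3-p->S2; S3-q->S4; S4-p->S5; S4-q->S2; S5-p->S6; S5-q->S7; S6-p->S8; S6-q->S9; S7-p->S10; S7-q->S11; S8-p->S8; S8-q->S9; S9-p->S10; S9-q->S11; S10-p->S6; S10-q->S7; S11-p->S5; S11-q->S12; S12-p->S5; S12-q->S12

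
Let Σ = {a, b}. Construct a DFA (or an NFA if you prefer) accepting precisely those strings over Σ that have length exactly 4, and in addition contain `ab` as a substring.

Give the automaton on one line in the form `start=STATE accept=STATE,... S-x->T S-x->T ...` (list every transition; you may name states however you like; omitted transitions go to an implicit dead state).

Build one automaton per condition and run them in lockstep. The first has 6 states tracking the input length, saturating at 5; the second has 3 states tracking whether and how much of `ab` has been seen. A product state is a pair (one from each), accepting exactly when both do.
15 states suffice.
          a    b  
>  s0     s1   s2 
   s1     s3   s4 
   s2     s3   s5 
   s3     s6   s7 
   s4     s7   s7 
   s5     s6   s8 
   s6     s9  s10 
   s7    s10  s10 
   s8     s9  s11 
   s9    s12  s13 
 * s10   s13  s13 
   s11   s12  s14 
   s12   s12  s13 
   s13   s13  s13 
   s14   s12  s14 
(> = start, * = accepting)

start=s0 accept=s10 s0-a->s1 s0-b->s2 s1-a->s3 s1-b->s4 s2-a->s3 s2-b->s5 s3-a->s6 s3-b->s7 s4-a->s7 s4-b->s7 s5-a->s6 s5-b->s8 s6-a->s9 s6-b->s10 s7-a->s10 s7-b->s10 s8-a->s9 s8-b->s11 s9-a->s12 s9-b->s13 s10-a->s13 s10-b->s13 s11-a->s12 s11-b->s14 s12-a->s12 s12-b->s13 s13-a->s13 s13-b->s13 s14-a->s12 s14-b->s14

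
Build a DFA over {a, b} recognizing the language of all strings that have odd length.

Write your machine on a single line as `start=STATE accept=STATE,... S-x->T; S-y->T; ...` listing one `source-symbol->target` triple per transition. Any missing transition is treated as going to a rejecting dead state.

Count input length modulo 2: every symbol advances one step around the cycle s0 → s1 → s0. Accept at s1.
        a   b  
>  s0   s1  s1 
 * s1   s0  s0 
(> = start, * = accepting)

start=s0; accept=s1; s0-a->s1; s0-b->s1; s1-a->s0; s1-b->s0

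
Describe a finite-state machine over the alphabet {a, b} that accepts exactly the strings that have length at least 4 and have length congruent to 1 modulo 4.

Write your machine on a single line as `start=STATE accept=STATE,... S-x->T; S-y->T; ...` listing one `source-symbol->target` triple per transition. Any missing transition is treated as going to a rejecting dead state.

Build one automaton per condition and run them in lockstep. The first has 6 states tracking the input length, saturating at 5; the second has 4 states tracking the input length modulo 4. A product state is a pair (one from each), accepting exactly when both do. After merging equivalent states the machine shrinks.
6 states suffice.
        a   b  
>  q0   q1  q1 
   q1   q2  q2 
   q2   q3  q3 
   q3   q4  q4 
   q4   q5  q5 
 * q5   q2  q2 
(> = start, * = accepting)

start=q0; accept=q5; q0-a->q1; q0-b->q1; q1-a->q2; q1-b->q2; q2-a->q3; q2-b->q3; q3-a->q4; q3-b->q4; q4-a->q5; q4-b->q5; q5-a->q2; q5-b->q2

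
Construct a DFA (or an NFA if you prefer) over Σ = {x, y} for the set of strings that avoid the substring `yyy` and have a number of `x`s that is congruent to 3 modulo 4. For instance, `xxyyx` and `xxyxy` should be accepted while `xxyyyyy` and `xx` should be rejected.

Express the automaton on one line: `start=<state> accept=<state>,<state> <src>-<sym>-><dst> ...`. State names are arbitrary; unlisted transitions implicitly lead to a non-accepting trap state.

start=S0 accept=S6,S10,S12 S0-x->S1 S0-y->S2 S1-x->S3 S1-y->S4 S2-x->S1 S2-y->S5 S3-x->S6 S3-y->S7 S4-x->S3 S4-y->S8 S5-x->S1 S5-y->S9 S6-x->S0 S6-y->S10 S7-x->S6 S7-y->S11 S8-x->S3 S8-y->S9 S9-x->S9 S9-y->S9 S10-x->S0 S10-y->S12 S11-x->S6 S11-y->S9 S12-x->S0 S12-y->S9

Build one automaton per condition and run them in lockstep. The first has 4 states tracking partial matches of the forbidden pattern `yyy`; the second has 4 states tracking the count of `x`s modulo 4. A product state is a pair (one from each), accepting exactly when both do. Equivalent product states are then merged.
13 states suffice.
          x    y  
>  S0     S1   S2 
   S1     S3   S4 
   S2     S1   S5 
   S3     S6   S7 
   S4     S3   S8 
   S5     S1   S9 
 * S6     S0  S10 
   S7     S6  S11 
   S8     S3   S9 
   S9     S9   S9 
 * S10    S0  S12 
   S11    S6   S9 
 * S12    S0   S9 
(> = start, * = accepting)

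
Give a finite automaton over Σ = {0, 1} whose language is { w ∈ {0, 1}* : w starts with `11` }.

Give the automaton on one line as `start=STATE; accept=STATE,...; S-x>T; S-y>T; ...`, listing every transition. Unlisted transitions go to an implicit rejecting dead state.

start=q0; accept=q2; q0-0>q3; q0-1>q1; q1-0>q3; q1-1>q2; q2-0>q2; q2-1>q2; q3-0>q3; q3-1>q3

Walk along `11` while the input agrees: from q0 take `1` to q1, and so on. Any deviation drops to the rejecting sink q3. Once q2 is reached the prefix is confirmed and every continuation is accepted.
        0   1  
>  q0   q3  q1 
   q1   q3  q2 
 * q2   q2  q2 
   q3   q3  q3 
(> = start, * = accepting)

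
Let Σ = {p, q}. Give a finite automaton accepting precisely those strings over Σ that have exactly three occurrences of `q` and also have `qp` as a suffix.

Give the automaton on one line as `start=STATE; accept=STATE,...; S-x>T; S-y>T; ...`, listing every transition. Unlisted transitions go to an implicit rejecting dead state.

start=s0; accept=s4; s0-p>s0; s0-q>s1; s1-p>s1; s1-q>s2; s2-p>s2; s2-q>s3; s3-p>s4; s3-q>s5; s4-p>s5; s4-q>s5; s5-p>s5; s5-q>s5

Build one automaton per condition and run them in lockstep. The first has 5 states tracking the count of `q`s, saturating at 4; the second has 3 states tracking how much of the suffix `qp` has currently been matched. A product state is a pair (one from each), accepting exactly when both do. After merging equivalent states the machine shrinks.
With 6 states:
        p   q  
>  s0   s0  s1 
   s1   s1  s2 
   s2   s2  s3 
   s3   s4  s5 
 * s4   s5  s5 
   s5   s5  s5 
(> = start, * = accepting)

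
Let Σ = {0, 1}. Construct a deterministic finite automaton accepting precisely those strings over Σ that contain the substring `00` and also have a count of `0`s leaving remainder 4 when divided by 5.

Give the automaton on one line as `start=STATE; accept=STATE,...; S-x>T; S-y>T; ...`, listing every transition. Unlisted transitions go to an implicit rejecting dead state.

start=S0; accept=S6; S0-0>S1; S0-1>S0; S1-0>S2; S1-1>S3; S2-0>S4; S2-1>S2; S3-0>S5; S3-1>S3; S4-0>S6; S4-1>S4; S5-0>S4; S5-1>S7; S6-0>S8; S6-1>S6; S7-0>S9; S7-1>S7; S8-0>S10; S8-1>S8; S9-0>S6; S9-1>S11; S10-0>S2; S10-1>S10; S11-0>S12; S11-1>S11; S12-0>S8; S12-1>S13; S13-0>S14; S13-1>S13; S14-0>S10; S14-1>S0

Run two small machines in parallel and take their product. The first has 3 states tracking whether and how much of `00` has been seen; the second has 5 states tracking the count of `0`s modulo 5. A product state is a pair (one from each), accepting exactly when both do.
A 15-state machine:
          0    1  
>  S0     S1   S0 
   S1     S2   S3 
   S2     S4   S2 
   S3     S5   S3 
   S4     S6   S4 
   S5     S4   S7 
 * S6     S8   S6 
   S7     S9   S7 
   S8    S10   S8 
   S9     S6  S11 
   S10    S2  S10 
   S11   S12  S11 
   S12    S8  S13 
   S13   S14  S13 
   S14   S10   S0 
(> = start, * = accepting)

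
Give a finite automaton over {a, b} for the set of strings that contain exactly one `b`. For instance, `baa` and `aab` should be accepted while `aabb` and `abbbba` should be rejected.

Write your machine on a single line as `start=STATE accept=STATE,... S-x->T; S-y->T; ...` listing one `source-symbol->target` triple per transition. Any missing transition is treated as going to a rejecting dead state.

start=q0; accept=q1; q0-a->q0; q0-b->q1; q1-a->q1; q1-b->q2; q2-a->q2; q2-b->q2

Only the number of `b`s matters, and only up to 2. Make a chain q0 → q1 → q2 advanced by each `b` (with q2 absorbing); every other symbol self-loops. The accepting set is {q1}.
A 3-state machine:
        a   b  
>  q0   q0  q1 
 * q1   q1  q2 
   q2   q2  q2 
(> = start, * = accepting)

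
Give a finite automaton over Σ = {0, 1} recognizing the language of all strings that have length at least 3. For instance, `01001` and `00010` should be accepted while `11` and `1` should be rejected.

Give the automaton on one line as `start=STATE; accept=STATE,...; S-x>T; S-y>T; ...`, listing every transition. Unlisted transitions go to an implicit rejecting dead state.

start=q0; accept=q3,q4; q0-0>q1; q0-1>q1; q1-0>q2; q1-1>q2; q2-0>q3; q2-1>q3; q3-0>q4; q3-1>q4; q4-0>q4; q4-1>q4

We only need to distinguish lengths 0, 1, …, 3, and '>3'. Chain q0 → q1 → q2 → q3 → q4 on every symbol, with q4 looping. Accepting states: {q3, q4}.
A 5-state machine:
        0   1  
>  q0   q1  q1 
   q1   q2  q2 
   q2   q3  q3 
 * q3   q4  q4 
 * q4   q4  q4 
(> = start, * = accepting)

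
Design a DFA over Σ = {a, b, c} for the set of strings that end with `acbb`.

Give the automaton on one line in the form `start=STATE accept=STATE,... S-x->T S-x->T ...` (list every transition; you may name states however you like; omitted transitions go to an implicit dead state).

Remember how much of `acbb` the current input suffix matches. State S0 means no match yet; S1 means the last symbol is `a`; S2 means the last 2 symbols are `ac`; S3 means the last 3 symbols are `acb`; S4 means the last 4 symbols are `acbb`. Only S4 accepts. On a mismatch, fall back to the longest proper suffix that is still a prefix of `acbb`.
        a   b   c  
>  S0   S1  S0  S0 
   S1   S1  S0  S2 
   S2   S1  S3  S0 
   S3   S1  S4  S0 
 * S4   S1  S0  S0 
(> = start, * = accepting)

start=S0 accept=S4 S0-a->S1 S0-b->S0 S0-c->S0 S1-a->S1 S1-b->S0 S1-c->S2 S2-a->S1 S2-b->S3 S2-c->S0 S3-a->S1 S3-b->S4 S3-c->S0 S4-a->S1 S4-b->S0 S4-c->S0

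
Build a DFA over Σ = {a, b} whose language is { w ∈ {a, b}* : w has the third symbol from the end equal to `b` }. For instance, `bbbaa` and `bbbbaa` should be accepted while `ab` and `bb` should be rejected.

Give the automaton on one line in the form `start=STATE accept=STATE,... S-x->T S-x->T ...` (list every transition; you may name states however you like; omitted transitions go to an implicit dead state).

Because acceptance depends on a position counted from the end, the machine has to buffer the most recent 3 symbols. Make each state the string of the last up-to-3 symbols read; on input `x` shift the window left and append `x`. Accept when the buffered window has length 3 and begins with `b`.
A 15-state machine:
          a    b  
>  s0     s1   s2 
   s1     s3   s4 
   s2     s5   s6 
   s3     s7   s8 
   s4     s9  s10 
   s5    s11  s12 
   s6    s13  s14 
   s7     s7   s8 
   s8     s9  s10 
   s9    s11  s12 
   s10   s13  s14 
 * s11    s7   s8 
 * s12    s9  s10 
 * s13   s11  s12 
 * s14   s13  s14 
(> = start, * = accepting)

start=s0 accept=s11,s12,s13,s14 s0-a->s1 s0-b->s2 s1-a->s3 s1-b->s4 s2-a->s5 s2-b->s6 s3-a->s7 s3-b->s8 s4-a->s9 s4-b->s10 s5-a->s11 s5-b->s12 s6-a->s13 s6-b->s14 s7-a->s7 s7-b->s8 s8-a->s9 s8-b->s10 s9-a->s11 s9-b->s12 s10-a->s13 s10-b->s14 s11-a->s7 s11-b->s8 s12-a->s9 s12-b->s10 s13-a->s11 s13-b->s12 s14-a->s13 s14-b->s14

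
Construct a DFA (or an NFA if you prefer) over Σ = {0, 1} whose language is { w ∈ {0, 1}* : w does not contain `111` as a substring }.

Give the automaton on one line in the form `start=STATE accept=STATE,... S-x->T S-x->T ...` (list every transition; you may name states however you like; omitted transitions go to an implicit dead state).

start=S0 accept=S0,S1,S2 S0-0->S0 S0-1->S1 S1-0->S0 S1-1->S2 S2-0->S0 S2-1->S3 S3-0->S3 S3-1->S3

This is the complement of 'contains `111`'. Use the same substring-matching states — S0 through S3 holding how much of `111` has just been matched — but flip the accepting set: everything except the trap S3 accepts.
        0   1  
>* S0   S0  S1 
 * S1   S0  S2 
 * S2   S0  S3 
   S3   S3  S3 
(> = start, * = accepting)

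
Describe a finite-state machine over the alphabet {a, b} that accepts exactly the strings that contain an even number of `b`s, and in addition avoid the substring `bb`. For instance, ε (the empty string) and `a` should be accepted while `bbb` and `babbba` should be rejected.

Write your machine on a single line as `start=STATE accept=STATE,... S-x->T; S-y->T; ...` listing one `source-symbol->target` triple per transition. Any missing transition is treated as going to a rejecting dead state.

Run two small machines in parallel and take their product. The first has 2 states tracking the count of `b`s modulo 2; the second has 3 states tracking partial matches of the forbidden pattern `bb`. A product state is a pair (one from each), accepting exactly when both do.
With 6 states:
        a   b  
>* q0   q0  q1 
   q1   q2  q3 
   q2   q2  q4 
   q3   q3  q5 
 * q4   q0  q5 
   q5   q5  q3 
(> = start, * = accepting)

start=q0; accept=q0,q4; q0-a->q0; q0-b->q1; q1-a->q2; q1-b->q3; q2-a->q2; q2-b->q4; q3-a->q3; q3-b->q5; q4-a->q0; q4-b->q5; q5-a->q5; q5-b->q3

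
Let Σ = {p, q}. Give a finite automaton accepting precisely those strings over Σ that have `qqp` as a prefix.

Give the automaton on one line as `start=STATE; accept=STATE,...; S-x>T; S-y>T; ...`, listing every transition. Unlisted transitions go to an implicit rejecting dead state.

Check the first 3 symbols one by one: A through C record how many have matched `qqp` so far; any wrong symbol goes to the dead state E. After all 3 match we enter the accepting sink D.
       p  q 
>  A   E  B 
   B   E  C 
   C   D  E 
 * D   D  D 
   E   E  E 
(> = start, * = accepting)

start=A; accept=D; A-p>E; A-q>B; B-p>E; B-q>C; C-p>D; C-q>E; D-p>D; D-q>D; E-p>E; E-q>E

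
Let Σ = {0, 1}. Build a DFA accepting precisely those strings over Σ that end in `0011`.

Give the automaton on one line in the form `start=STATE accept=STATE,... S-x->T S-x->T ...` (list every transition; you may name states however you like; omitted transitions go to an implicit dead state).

start=S0 accept=S4 S0-0->S1 S0-1->S0 S1-0->S2 S1-1->S0 S2-0->S2 S2-1->S3 S3-0->S1 S3-1->S4 S4-0->S1 S4-1->S0

Let each state record the length of the longest suffix of the input read so far that is also a prefix of `0011`. S1 means the last symbol is `0`; S2 means the last 2 symbols are `00`; S3 means the last 3 symbols are `001`; S4 means the last 4 symbols are `0011`. Accept only at S4, where the string currently ends in `0011`.
With 5 states:
        0   1  
>  S0   S1  S0 
   S1   S2  S0 
   S2   S2  S3 
   S3   S1  S4 
 * S4   S1  S0 
(> = start, * = accepting)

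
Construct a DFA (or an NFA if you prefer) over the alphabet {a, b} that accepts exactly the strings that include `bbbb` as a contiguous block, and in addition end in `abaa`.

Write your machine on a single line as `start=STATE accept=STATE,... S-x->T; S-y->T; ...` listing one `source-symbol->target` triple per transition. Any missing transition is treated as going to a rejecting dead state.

Handle the two conditions separately and then intersect. One (5 states) tracks whether and how much of `bbbb` has been seen; the other (5 states) tracks how much of the suffix `abaa` has currently been matched. Each combined state is a pair, one component from each; accept when both components accept. After merging equivalent states the machine shrinks.
9 states suffice.
        a   b  
>  q0   q0  q1 
   q1   q0  q2 
   q2   q0  q3 
   q3   q0  q4 
   q4   q5  q4 
   q5   q5  q6 
   q6   q7  q4 
   q7   q8  q6 
 * q8   q5  q6 
(> = start, * = accepting)

start=q0; accept=q8; q0-a->q0; q0-b->q1; q1-a->q0; q1-b->q2; q2-a->q0; q2-b->q3; q3-a->q0; q3-b->q4; q4-a->q5; q4-b->q4; q5-a->q5; q5-b->q6; q6-a->q7; q6-b->q4; q7-a->q8; q7-b->q6; q8-a->q5; q8-b->q6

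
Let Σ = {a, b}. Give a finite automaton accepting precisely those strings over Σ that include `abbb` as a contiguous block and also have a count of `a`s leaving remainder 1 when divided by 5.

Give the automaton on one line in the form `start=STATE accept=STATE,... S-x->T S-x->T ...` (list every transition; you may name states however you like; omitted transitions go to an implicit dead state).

start=S0 accept=S10 S0-a->S1 S0-b->S0 S1-a->S2 S1-b->S3 S2-a->S4 S2-b->S5 S3-a->S2 S3-b->S6 S4-a->S7 S4-b->S8 S5-a->S4 S5-b->S9 S6-a->S2 S6-b->S10 S7-a->S11 S7-b->S12 S8-a->S7 S8-b->S13 S9-a->S4 S9-b->S14 S10-a->S14 S10-b->S10 S11-a->S1 S11-b->S15 S12-a->S11 S12-b->S16 S13-a->S7 S13-b->S17 S14-a->S17 S14-b->S14 S15-a->S1 S15-b->S18 S16-a->S11 S16-b->S19 S17-a->S19 S17-b->S17 S18-a->S1 S18-b->S20 S19-a->S20 S19-b->S19 S20-a->S10 S20-b->S20

Build one automaton per condition and run them in lockstep. The first has 5 states tracking whether and how much of `abbb` has been seen; the second has 5 states tracking the count of `a`s modulo 5. A product state is a pair (one from each), accepting exactly when both do.
          a    b  
>  S0     S1   S0 
   S1     S2   S3 
   S2     S4   S5 
   S3     S2   S6 
   S4     S7   S8 
   S5     S4   S9 
   S6     S2  S10 
   S7    S11  S12 
   S8     S7  S13 
   S9     S4  S14 
 * S10   S14  S10 
   S11    S1  S15 
   S12   S11  S16 
   S13    S7  S17 
   S14   S17  S14 
   S15    S1  S18 
   S16   S11  S19 
   S17   S19  S17 
   S18    S1  S20 
   S19   S20  S19 
   S20   S10  S20 
(> = start, * = accepting)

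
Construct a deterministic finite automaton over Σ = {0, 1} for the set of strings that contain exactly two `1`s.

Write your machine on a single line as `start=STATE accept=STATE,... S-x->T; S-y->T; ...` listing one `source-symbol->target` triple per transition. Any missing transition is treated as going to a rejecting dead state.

Only the number of `1`s matters, and only up to 3. Make a chain q0 → q1 → q2 → q3 advanced by each `1` (with q3 absorbing); every other symbol self-loops. The accepting set is {q2}.
4 states suffice.
        0   1  
>  q0   q0  q1 
   q1   q1  q2 
 * q2   q2  q3 
   q3   q3  q3 
(> = start, * = accepting)

start=q0; accept=q2; q0-0->q0; q0-1->q1; q1-0->q1; q1-1->q2; q2-0->q2; q2-1->q3; q3-0->q3; q3-1->q3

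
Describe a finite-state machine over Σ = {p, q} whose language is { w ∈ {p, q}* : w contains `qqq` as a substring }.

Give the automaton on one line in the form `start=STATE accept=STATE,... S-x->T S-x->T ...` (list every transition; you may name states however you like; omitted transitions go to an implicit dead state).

start=S0 accept=S3 S0-p->S0 S0-q->S1 S1-p->S0 S1-q->S2 S2-p->S0 S2-q->S3 S3-p->S3 S3-q->S3

Track how much of `qqq` has been matched so far: state S0 is no progress, S3 is the absorbing accept state reached once `qqq` has occurred. Intermediate states record partial matches; on a mismatch, fall back to the longest reusable overlap.
4 states suffice.
        p   q  
>  S0   S0  S1 
   S1   S0  S2 
   S2   S0  S3 
 * S3   S3  S3 
(> = start, * = accepting)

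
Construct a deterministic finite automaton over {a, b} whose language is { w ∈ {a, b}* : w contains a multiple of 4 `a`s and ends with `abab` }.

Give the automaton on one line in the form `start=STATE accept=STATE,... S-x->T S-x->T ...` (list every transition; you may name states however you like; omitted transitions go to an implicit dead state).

Run two small machines in parallel and take their product. The first has 4 states tracking the count of `a`s modulo 4; the second has 5 states tracking how much of the suffix `abab` has currently been matched. A product state is a pair (one from each), accepting exactly when both do. Equivalent product states are then merged.
8 states suffice.
        a   b  
>  q0   q1  q0 
   q1   q2  q1 
   q2   q3  q2 
   q3   q0  q4 
   q4   q5  q6 
   q5   q1  q7 
   q6   q0  q6 
 * q7   q1  q0 
(> = start, * = accepting)

start=q0 accept=q7 q0-a->q1 q0-b->q0 q1-a->q2 q1-b->q1 q2-a->q3 q2-b->q2 q3-a->q0 q3-b->q4 q4-a->q5 q4-b->q6 q5-a->q1 q5-b->q7 q6-a->q0 q6-b->q6 q7-a->q1 q7-b->q0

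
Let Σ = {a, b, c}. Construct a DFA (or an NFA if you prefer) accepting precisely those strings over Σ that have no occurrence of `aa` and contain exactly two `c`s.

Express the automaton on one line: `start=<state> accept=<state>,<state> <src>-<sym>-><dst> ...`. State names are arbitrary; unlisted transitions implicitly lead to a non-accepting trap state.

Run two small machines in parallel and take their product. The first has 3 states tracking partial matches of the forbidden pattern `aa`; the second has 4 states tracking the count of `c`s, saturating at 3. A product state is a pair (one from each), accepting exactly when both do.
          a    b    c  
>  q0     q1   q0   q2 
   q1     q3   q0   q2 
   q2     q4   q2   q5 
   q3     q3   q3   q6 
   q4     q6   q2   q5 
 * q5     q7   q5   q8 
   q6     q6   q6   q9 
 * q7     q9   q5   q8 
   q8    q10   q8   q8 
   q9     q9   q9  q11 
   q10   q11   q8   q8 
   q11   q11  q11  q11 
(> = start, * = accepting)

start=q0 accept=q5,q7 q0-a->q1 q0-b->q0 q0-c->q2 q1-a->q3 q1-b->q0 q1-c->q2 q2-a->q4 q2-b->q2 q2-c->q5 q3-a->q3 q3-b->q3 q3-c->q6 q4-a->q6 q4-b->q2 q4-c->q5 q5-a->q7 q5-b->q5 q5-c->q8 q6-a->q6 q6-b->q6 q6-c->q9 q7-a->q9 q7-b->q5 q7-c->q8 q8-a->q10 q8-b->q8 q8-c->q8 q9-a->q9 q9-b->q9 q9-c->q11 q10-a->q11 q10-b->q8 q10-c->q8 q11-a->q11 q11-b->q11 q11-c->q11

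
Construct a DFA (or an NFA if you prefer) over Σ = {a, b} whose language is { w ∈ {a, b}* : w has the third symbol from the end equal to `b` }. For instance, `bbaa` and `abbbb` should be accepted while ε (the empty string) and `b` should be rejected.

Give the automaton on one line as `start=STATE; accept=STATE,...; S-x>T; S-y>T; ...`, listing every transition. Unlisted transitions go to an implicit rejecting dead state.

A DFA must remember the last 3 symbols (since which symbol is third-to-last isn't known until the input ends). Use one state per possible window of the last ≤3 symbols; accept from those whose window starts with `b`.
          a    b  
>  q0     q1   q2 
   q1     q3   q4 
   q2     q5   q6 
   q3     q7   q8 
   q4     q9  q10 
   q5    q11  q12 
   q6    q13  q14 
   q7     q7   q8 
   q8     q9  q10 
   q9    q11  q12 
   q10   q13  q14 
 * q11    q7   q8 
 * q12    q9  q10 
 * q13   q11  q12 
 * q14   q13  q14 
(> = start, * = accepting)

start=q0; accept=q11,q12,q13,q14; q0-a>q1; q0-b>q2; q1-a>q3; q1-b>q4; q2-a>q5; q2-b>q6; q3-a>q7; q3-b>q8; q4-a>q9; q4-b>q10; q5-a>q11; q5-b>q12; q6-a>q13; q6-b>q14; q7-a>q7; q7-b>q8; q8-a>q9; q8-b>q10; q9-a>q11; q9-b>q12; q10-a>q13; q10-b>q14; q11-a>q7; q11-b>q8; q12-a>q9; q12-b>q10; q13-a>q11; q13-b>q12; q14-a>q13; q14-b>q14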